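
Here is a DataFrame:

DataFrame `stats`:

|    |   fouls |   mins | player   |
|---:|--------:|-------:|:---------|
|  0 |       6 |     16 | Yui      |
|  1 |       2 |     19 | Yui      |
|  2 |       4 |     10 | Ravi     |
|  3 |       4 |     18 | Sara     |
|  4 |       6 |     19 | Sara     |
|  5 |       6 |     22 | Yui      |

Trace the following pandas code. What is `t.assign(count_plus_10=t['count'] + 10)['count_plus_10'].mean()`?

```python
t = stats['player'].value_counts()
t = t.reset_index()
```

value_counts of player:
player
Yui     3
Sara    2
Ravi    1
Name: count, dtype: int64
reset_index():
  player  count
0    Yui      3
1   Sara      2
2   Ravi      1
add column count_plus_10 = t['count'] + 10:
  player  count  count_plus_10
0    Yui      3             13
1   Sara      2             12
2   Ravi      1             11
Taking the mean of column 'count_plus_10' gives 12.0.

12.0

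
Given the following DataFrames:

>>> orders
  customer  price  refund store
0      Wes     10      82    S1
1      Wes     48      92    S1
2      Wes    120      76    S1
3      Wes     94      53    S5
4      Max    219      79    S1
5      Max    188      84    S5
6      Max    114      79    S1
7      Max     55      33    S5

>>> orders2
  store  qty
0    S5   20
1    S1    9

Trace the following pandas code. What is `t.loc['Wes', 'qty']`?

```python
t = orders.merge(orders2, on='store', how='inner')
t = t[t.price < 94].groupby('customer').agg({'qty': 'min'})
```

9

merge on 'store' (how='inner') → 8 rows:
  customer  price  refund store  qty
0      Wes     10      82    S1    9
1      Wes     48      92    S1    9
2      Wes    120      76    S1    9
3      Wes     94      53    S5   20
4      Max    219      79    S1    9
5      Max    188      84    S5   20
6      Max    114      79    S1    9
7      Max     55      33    S5   20
filter rows where price < 94:
  customer  price  refund store  qty
0      Wes     10      82    S1    9
1      Wes     48      92    S1    9
7      Max     55      33    S5   20
group by customer, min of qty:
          qty
customer     
Max        20
Wes         9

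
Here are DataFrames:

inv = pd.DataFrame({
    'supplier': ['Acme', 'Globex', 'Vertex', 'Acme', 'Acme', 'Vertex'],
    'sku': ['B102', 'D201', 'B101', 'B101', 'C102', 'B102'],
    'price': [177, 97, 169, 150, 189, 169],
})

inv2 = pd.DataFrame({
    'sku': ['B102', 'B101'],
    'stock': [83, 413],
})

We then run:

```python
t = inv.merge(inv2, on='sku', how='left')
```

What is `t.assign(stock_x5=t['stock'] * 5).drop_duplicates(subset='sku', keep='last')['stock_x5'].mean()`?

1240.0

merge on 'sku' (how='left') → 6 rows:
  supplier   sku  price  stock
0     Acme  B102    177   83.0
1   Globex  D201     97    NaN
2   Vertex  B101    169  413.0
3     Acme  B101    150  413.0
4     Acme  C102    189    NaN
5   Vertex  B102    169   83.0
add column stock_x5 = t['stock'] * 5:
  supplier   sku  price  stock  stock_x5
0     Acme  B102    177   83.0     415.0
1   Globex  D201     97    NaN       NaN
2   Vertex  B101    169  413.0    2065.0
3     Acme  B101    150  413.0    2065.0
4     Acme  C102    189    NaN       NaN
5   Vertex  B102    169   83.0     415.0
drop duplicate sku (keep=last):
  supplier   sku  price  stock  stock_x5
1   Globex  D201     97    NaN       NaN
3     Acme  B101    150  413.0    2065.0
4     Acme  C102    189    NaN       NaN
5   Vertex  B102    169   83.0     415.0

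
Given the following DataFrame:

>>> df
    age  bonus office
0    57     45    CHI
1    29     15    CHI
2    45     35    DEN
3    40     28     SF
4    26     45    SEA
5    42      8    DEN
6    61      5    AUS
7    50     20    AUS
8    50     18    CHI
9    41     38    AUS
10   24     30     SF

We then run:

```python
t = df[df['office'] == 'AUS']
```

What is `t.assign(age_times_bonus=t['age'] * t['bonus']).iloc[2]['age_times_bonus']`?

filter rows where office == 'AUS':
   age  bonus office
6   61      5    AUS
7   50     20    AUS
9   41     38    AUS
add column age_times_bonus = t['age'] * t['bonus']:
   age  bonus office  age_times_bonus
6   61      5    AUS              305
7   50     20    AUS             1000
9   41     38    AUS             1558
The value at position 2, column 'age_times_bonus' is 1558.

1558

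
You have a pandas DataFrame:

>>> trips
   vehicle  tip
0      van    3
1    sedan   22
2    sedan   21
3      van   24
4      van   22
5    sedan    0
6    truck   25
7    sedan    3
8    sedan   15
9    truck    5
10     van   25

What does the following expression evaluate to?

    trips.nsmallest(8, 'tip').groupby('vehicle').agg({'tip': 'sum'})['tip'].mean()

take 8 rows with smallest tip:
  vehicle  tip
5   sedan    0
0     van    3
7   sedan    3
9   truck    5
8   sedan   15
2   sedan   21
1   sedan   22
4     van   22
group by vehicle, sum of tip:
         tip
vehicle     
sedan     61
truck      5
van       25

30.3333333333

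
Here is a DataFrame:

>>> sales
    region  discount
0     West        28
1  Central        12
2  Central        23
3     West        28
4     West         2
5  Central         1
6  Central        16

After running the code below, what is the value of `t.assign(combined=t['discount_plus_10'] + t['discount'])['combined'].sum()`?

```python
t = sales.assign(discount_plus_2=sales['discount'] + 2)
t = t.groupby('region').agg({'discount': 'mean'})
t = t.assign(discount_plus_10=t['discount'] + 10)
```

add column discount_plus_2 = sales['discount'] + 2:
    region  discount  discount_plus_2
0     West        28               30
1  Central        12               14
2  Central        23               25
3     West        28               30
4     West         2                4
5  Central         1                3
6  Central        16               18
group by region, mean of discount:
          discount
region            
Central  13.000000
West     19.333333
add column discount_plus_10 = t['discount'] + 10:
          discount  discount_plus_10
region                              
Central  13.000000         23.000000
West     19.333333         29.333333
add column combined = t['discount_plus_10'] + t['discount']:
          discount  discount_plus_10   combined
region                                         
Central  13.000000         23.000000  36.000000
West     19.333333         29.333333  48.666667
Hence 84.6666666667.

84.6666666667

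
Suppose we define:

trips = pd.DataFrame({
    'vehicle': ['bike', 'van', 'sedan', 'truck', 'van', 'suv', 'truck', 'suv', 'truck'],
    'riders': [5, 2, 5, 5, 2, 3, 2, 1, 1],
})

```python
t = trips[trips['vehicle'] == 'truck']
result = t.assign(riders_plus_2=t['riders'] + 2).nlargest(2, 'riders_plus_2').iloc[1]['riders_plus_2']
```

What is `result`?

4

filter rows where vehicle == 'truck':
  vehicle  riders
3   truck       5
6   truck       2
8   truck       1
add column riders_plus_2 = t['riders'] + 2:
  vehicle  riders  riders_plus_2
3   truck       5              7
6   truck       2              4
8   truck       1              3
take 2 rows with largest riders_plus_2:
  vehicle  riders  riders_plus_2
3   truck       5              7
6   truck       2              4
Reading off the value at position 1, column 'riders_plus_2', we get 4.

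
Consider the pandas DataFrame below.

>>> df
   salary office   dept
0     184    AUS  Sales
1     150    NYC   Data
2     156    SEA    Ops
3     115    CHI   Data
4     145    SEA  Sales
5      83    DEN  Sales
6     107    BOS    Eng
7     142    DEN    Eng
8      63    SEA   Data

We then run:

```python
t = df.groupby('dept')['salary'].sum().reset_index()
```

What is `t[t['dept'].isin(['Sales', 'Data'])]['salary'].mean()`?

370.0

group by dept, sum of salary:
dept
Data     328
Eng      249
Ops      156
Sales    412
Name: salary, dtype: int64
reset_index():
    dept  salary
0   Data     328
1    Eng     249
2    Ops     156
3  Sales     412
filter rows where dept in ['Sales', 'Data']:
    dept  salary
0   Data     328
3  Sales     412
Finally, mean of column 'salary' = 370.0.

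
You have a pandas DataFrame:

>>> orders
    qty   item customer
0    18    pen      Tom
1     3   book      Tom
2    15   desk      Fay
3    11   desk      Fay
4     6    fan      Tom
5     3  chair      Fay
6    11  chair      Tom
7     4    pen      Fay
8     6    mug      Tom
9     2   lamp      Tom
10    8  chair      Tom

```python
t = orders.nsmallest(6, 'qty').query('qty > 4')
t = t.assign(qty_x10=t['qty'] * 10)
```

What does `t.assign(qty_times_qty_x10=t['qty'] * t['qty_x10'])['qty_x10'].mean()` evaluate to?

60.0

take 6 rows with smallest qty:
   qty   item customer
9    2   lamp      Tom
1    3   book      Tom
5    3  chair      Fay
7    4    pen      Fay
4    6    fan      Tom
8    6    mug      Tom
filter rows where qty > 4:
   qty item customer
4    6  fan      Tom
8    6  mug      Tom
add column qty_x10 = t['qty'] * 10:
   qty item customer  qty_x10
4    6  fan      Tom       60
8    6  mug      Tom       60
add column qty_times_qty_x10 = t['qty'] * t['qty_x10']:
   qty item customer  qty_x10  qty_times_qty_x10
4    6  fan      Tom       60                360
8    6  mug      Tom       60                360
Hence 60.0.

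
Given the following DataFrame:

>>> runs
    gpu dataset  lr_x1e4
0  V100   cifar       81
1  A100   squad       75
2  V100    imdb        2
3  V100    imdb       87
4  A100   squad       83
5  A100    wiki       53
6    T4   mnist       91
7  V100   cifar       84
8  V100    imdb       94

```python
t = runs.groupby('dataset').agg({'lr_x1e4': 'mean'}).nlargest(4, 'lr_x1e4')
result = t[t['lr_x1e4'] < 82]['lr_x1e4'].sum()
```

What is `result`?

140.0

group by dataset, mean of lr_x1e4:
         lr_x1e4
dataset         
cifar       82.5
imdb        61.0
mnist       91.0
squad       79.0
wiki        53.0
take 4 rows with largest lr_x1e4:
         lr_x1e4
dataset         
mnist       91.0
cifar       82.5
squad       79.0
imdb        61.0
filter rows where lr_x1e4 < 82:
         lr_x1e4
dataset         
squad       79.0
imdb        61.0
Taking the sum of column 'lr_x1e4' gives 140.0.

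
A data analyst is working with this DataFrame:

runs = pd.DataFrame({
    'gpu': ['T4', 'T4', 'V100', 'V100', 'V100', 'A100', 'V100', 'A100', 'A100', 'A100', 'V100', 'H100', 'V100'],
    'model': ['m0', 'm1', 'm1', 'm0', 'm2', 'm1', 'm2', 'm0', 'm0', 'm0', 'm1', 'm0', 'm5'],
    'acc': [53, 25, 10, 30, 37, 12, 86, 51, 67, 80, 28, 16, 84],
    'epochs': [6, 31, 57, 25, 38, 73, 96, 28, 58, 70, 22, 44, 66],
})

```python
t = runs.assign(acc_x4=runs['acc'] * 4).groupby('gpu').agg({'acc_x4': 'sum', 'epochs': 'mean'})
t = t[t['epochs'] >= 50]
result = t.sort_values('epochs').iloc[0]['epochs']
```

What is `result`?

50.6666666667

add column acc_x4 = runs['acc'] * 4:
     gpu model  acc  epochs  acc_x4
0     T4    m0   53       6     212
1     T4    m1   25      31     100
2   V100    m1   10      57      40
3   V100    m0   30      25     120
4   V100    m2   37      38     148
5   A100    m1   12      73      48
6   V100    m2   86      96     344
7   A100    m0   51      28     204
8   A100    m0   67      58     268
9   A100    m0   80      70     320
10  V100    m1   28      22     112
11  H100    m0   16      44      64
12  V100    m5   84      66     336
group by gpu: sum(acc_x4), mean(epochs):
      acc_x4     epochs
gpu                    
A100     840  57.250000
H100      64  44.000000
T4       312  18.500000
V100    1100  50.666667
filter rows where epochs >= 50:
      acc_x4     epochs
gpu                    
A100     840  57.250000
V100    1100  50.666667
sort by epochs:
      acc_x4     epochs
gpu                    
V100    1100  50.666667
A100     840  57.250000
So iloc[0]['epochs'] = 50.6666666667.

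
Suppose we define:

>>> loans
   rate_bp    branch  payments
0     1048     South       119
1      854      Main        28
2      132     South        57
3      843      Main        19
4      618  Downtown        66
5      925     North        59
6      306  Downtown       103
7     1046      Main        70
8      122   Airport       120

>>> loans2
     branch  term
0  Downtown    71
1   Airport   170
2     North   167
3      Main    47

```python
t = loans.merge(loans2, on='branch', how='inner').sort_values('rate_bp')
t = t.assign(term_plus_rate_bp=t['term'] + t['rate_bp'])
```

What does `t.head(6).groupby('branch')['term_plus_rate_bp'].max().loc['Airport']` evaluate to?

merge on 'branch' (how='inner') → 7 rows:
   rate_bp    branch  payments  term
0      854      Main        28    47
1      843      Main        19    47
2      618  Downtown        66    71
3      925     North        59   167
4      306  Downtown       103    71
5     1046      Main        70    47
6      122   Airport       120   170
sort by rate_bp:
   rate_bp    branch  payments  term
6      122   Airport       120   170
4      306  Downtown       103    71
2      618  Downtown        66    71
1      843      Main        19    47
0      854      Main        28    47
3      925     North        59   167
5     1046      Main        70    47
add column term_plus_rate_bp = t['term'] + t['rate_bp']:
   rate_bp    branch  payments  term  term_plus_rate_bp
6      122   Airport       120   170                292
4      306  Downtown       103    71                377
2      618  Downtown        66    71                689
1      843      Main        19    47                890
0      854      Main        28    47                901
3      925     North        59   167               1092
5     1046      Main        70    47               1093
take first 6 rows:
   rate_bp    branch  payments  term  term_plus_rate_bp
6      122   Airport       120   170                292
4      306  Downtown       103    71                377
2      618  Downtown        66    71                689
1      843      Main        19    47                890
0      854      Main        28    47                901
3      925     North        59   167               1092
group by branch, max of term_plus_rate_bp:
branch
Airport      292
Downtown     689
Main         901
North       1092
Name: term_plus_rate_bp, dtype: int64
value at index 'Airport' → 292

292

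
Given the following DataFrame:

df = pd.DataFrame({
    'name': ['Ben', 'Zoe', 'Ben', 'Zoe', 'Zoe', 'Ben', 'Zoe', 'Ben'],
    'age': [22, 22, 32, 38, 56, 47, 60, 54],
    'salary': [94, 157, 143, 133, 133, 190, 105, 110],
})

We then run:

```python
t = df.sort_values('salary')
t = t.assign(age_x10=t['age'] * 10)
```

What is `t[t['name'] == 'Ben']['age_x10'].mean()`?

387.5

sort by salary:
  name  age  salary
0  Ben   22      94
6  Zoe   60     105
7  Ben   54     110
3  Zoe   38     133
4  Zoe   56     133
2  Ben   32     143
1  Zoe   22     157
5  Ben   47     190
add column age_x10 = t['age'] * 10:
  name  age  salary  age_x10
0  Ben   22      94      220
6  Zoe   60     105      600
7  Ben   54     110      540
3  Zoe   38     133      380
4  Zoe   56     133      560
2  Ben   32     143      320
1  Zoe   22     157      220
5  Ben   47     190      470
filter rows where name == 'Ben':
  name  age  salary  age_x10
0  Ben   22      94      220
7  Ben   54     110      540
2  Ben   32     143      320
5  Ben   47     190      470
mean of column 'age_x10' → 387.5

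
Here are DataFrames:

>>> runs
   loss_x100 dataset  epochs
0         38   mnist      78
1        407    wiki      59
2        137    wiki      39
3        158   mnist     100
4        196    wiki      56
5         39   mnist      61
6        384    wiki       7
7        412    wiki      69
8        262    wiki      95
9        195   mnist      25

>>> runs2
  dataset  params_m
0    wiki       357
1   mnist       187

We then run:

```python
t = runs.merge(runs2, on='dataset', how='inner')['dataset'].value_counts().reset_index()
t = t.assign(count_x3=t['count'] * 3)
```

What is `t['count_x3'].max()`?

merge on 'dataset' (how='inner') → 10 rows:
   loss_x100 dataset  epochs  params_m
0         38   mnist      78       187
1        407    wiki      59       357
2        137    wiki      39       357
3        158   mnist     100       187
4        196    wiki      56       357
5         39   mnist      61       187
6        384    wiki       7       357
7        412    wiki      69       357
8        262    wiki      95       357
9        195   mnist      25       187
value_counts of dataset:
dataset
wiki     6
mnist    4
Name: count, dtype: int64
reset_index():
  dataset  count
0    wiki      6
1   mnist      4
add column count_x3 = t['count'] * 3:
  dataset  count  count_x3
0    wiki      6        18
1   mnist      4        12

18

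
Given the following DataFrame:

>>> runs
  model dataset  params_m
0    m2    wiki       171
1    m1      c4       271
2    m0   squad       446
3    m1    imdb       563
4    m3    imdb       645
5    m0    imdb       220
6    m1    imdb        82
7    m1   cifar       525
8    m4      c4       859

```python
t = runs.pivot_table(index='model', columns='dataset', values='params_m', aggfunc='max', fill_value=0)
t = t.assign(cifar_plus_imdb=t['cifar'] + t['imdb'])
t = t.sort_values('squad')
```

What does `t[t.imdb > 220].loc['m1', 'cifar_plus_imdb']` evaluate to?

pivot: rows=model, cols=dataset, max(params_m):
dataset   c4  cifar  imdb  squad  wiki
model                                 
m0         0      0   220    446     0
m1       271    525   563      0     0
m2         0      0     0      0   171
m3         0      0   645      0     0
m4       859      0     0      0     0
add column cifar_plus_imdb = t['cifar'] + t['imdb']:
dataset   c4  cifar  imdb  squad  wiki  cifar_plus_imdb
model                                                  
m0         0      0   220    446     0              220
m1       271    525   563      0     0             1088
m2         0      0     0      0   171                0
m3         0      0   645      0     0              645
m4       859      0     0      0     0                0
sort by squad:
dataset   c4  cifar  imdb  squad  wiki  cifar_plus_imdb
model                                                  
m1       271    525   563      0     0             1088
m2         0      0     0      0   171                0
m3         0      0   645      0     0              645
m4       859      0     0      0     0                0
m0         0      0   220    446     0              220
filter rows where imdb > 220:
dataset   c4  cifar  imdb  squad  wiki  cifar_plus_imdb
model                                                  
m1       271    525   563      0     0             1088
m3         0      0   645      0     0              645
Taking the value at row 'm1', column 'cifar_plus_imdb' gives 1088.

1088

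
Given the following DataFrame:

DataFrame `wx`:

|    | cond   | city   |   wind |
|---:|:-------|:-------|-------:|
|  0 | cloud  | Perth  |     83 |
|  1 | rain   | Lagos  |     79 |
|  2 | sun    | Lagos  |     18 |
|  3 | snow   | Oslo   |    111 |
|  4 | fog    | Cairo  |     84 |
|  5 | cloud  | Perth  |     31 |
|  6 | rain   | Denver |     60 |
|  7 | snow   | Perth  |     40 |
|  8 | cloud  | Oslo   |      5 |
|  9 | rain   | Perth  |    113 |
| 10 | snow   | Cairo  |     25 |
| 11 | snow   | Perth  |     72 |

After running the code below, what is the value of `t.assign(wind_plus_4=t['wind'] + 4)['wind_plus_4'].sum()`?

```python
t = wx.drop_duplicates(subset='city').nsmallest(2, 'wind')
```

147

drop duplicate city (keep=first):
    cond    city  wind
0  cloud   Perth    83
1   rain   Lagos    79
3   snow    Oslo   111
4    fog   Cairo    84
6   rain  Denver    60
take 2 rows with smallest wind:
   cond    city  wind
6  rain  Denver    60
1  rain   Lagos    79
add column wind_plus_4 = t['wind'] + 4:
   cond    city  wind  wind_plus_4
6  rain  Denver    60           64
1  rain   Lagos    79           83
Reading off the sum of column 'wind_plus_4', we get 147.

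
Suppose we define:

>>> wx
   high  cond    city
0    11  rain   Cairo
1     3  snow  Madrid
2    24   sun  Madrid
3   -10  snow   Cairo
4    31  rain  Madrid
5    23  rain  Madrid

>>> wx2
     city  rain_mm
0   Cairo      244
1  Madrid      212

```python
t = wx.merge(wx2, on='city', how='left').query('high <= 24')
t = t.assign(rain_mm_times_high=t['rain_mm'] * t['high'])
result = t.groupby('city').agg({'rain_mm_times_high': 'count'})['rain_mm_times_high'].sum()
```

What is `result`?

merge on 'city' (how='left') → 6 rows:
   high  cond    city  rain_mm
0    11  rain   Cairo      244
1     3  snow  Madrid      212
2    24   sun  Madrid      212
3   -10  snow   Cairo      244
4    31  rain  Madrid      212
5    23  rain  Madrid      212
filter rows where high <= 24:
   high  cond    city  rain_mm
0    11  rain   Cairo      244
1     3  snow  Madrid      212
2    24   sun  Madrid      212
3   -10  snow   Cairo      244
5    23  rain  Madrid      212
add column rain_mm_times_high = t['rain_mm'] * t['high']:
   high  cond    city  rain_mm  rain_mm_times_high
0    11  rain   Cairo      244                2684
1     3  snow  Madrid      212                 636
2    24   sun  Madrid      212                5088
3   -10  snow   Cairo      244               -2440
5    23  rain  Madrid      212                4876
group by city, count of rain_mm_times_high:
        rain_mm_times_high
city                      
Cairo                    2
Madrid                   3

5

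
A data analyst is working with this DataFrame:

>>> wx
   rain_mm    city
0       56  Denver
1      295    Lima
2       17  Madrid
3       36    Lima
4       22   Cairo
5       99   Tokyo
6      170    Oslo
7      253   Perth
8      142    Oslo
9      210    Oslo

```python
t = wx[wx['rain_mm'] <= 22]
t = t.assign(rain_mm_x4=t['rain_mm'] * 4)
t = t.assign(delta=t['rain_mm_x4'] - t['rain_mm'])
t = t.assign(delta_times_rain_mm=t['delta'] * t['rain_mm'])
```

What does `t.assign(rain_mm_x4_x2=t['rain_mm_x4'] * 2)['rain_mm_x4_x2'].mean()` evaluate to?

156.0

filter rows where rain_mm <= 22:
   rain_mm    city
2       17  Madrid
4       22   Cairo
add column rain_mm_x4 = t['rain_mm'] * 4:
   rain_mm    city  rain_mm_x4
2       17  Madrid          68
4       22   Cairo          88
add column delta = t['rain_mm_x4'] - t['rain_mm']:
   rain_mm    city  rain_mm_x4  delta
2       17  Madrid          68     51
4       22   Cairo          88     66
add column delta_times_rain_mm = t['delta'] * t['rain_mm']:
   rain_mm    city  rain_mm_x4  delta  delta_times_rain_mm
2       17  Madrid          68     51                  867
4       22   Cairo          88     66                 1452
add column rain_mm_x4_x2 = t['rain_mm_x4'] * 2:
   rain_mm    city  rain_mm_x4  delta  delta_times_rain_mm  rain_mm_x4_x2
2       17  Madrid          68     51                  867            136
4       22   Cairo          88     66                 1452            176
The mean of column 'rain_mm_x4_x2' is 156.0.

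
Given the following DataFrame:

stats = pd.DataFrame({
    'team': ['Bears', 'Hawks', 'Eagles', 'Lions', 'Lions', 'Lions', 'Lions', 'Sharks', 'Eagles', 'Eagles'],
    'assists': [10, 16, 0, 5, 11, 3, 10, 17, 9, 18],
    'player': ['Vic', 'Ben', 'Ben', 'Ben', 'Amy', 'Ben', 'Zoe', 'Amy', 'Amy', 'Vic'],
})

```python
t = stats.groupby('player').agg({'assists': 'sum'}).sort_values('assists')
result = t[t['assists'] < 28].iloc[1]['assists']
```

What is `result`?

24

group by player, sum of assists:
        assists
player         
Amy          37
Ben          24
Vic          28
Zoe          10
sort by assists:
        assists
player         
Zoe          10
Ben          24
Vic          28
Amy          37
filter rows where assists < 28:
        assists
player         
Zoe          10
Ben          24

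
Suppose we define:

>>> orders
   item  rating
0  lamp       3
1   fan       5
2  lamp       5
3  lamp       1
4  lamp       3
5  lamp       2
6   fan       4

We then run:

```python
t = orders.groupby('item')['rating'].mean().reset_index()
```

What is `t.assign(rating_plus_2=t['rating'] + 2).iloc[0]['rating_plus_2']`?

group by item, mean of rating:
item
fan     4.5
lamp    2.8
Name: rating, dtype: float64
reset_index():
   item  rating
0   fan     4.5
1  lamp     2.8
add column rating_plus_2 = t['rating'] + 2:
   item  rating  rating_plus_2
0   fan     4.5            6.5
1  lamp     2.8            4.8

6.5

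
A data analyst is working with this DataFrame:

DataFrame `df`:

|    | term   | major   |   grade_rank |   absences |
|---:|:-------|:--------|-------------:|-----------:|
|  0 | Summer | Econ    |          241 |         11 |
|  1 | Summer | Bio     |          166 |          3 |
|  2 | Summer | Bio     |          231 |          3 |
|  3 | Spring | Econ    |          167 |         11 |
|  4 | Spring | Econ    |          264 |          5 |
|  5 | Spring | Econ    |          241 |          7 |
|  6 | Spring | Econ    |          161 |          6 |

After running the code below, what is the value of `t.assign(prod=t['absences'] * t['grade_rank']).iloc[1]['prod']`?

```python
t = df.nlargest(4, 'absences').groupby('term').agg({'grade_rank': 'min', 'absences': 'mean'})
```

take 4 rows with largest absences:
     term major  grade_rank  absences
0  Summer  Econ         241        11
3  Spring  Econ         167        11
5  Spring  Econ         241         7
6  Spring  Econ         161         6
group by term: min(grade_rank), mean(absences):
        grade_rank  absences
term                        
Spring         161       8.0
Summer         241      11.0
add column prod = t['absences'] * t['grade_rank']:
        grade_rank  absences    prod
term                                
Spring         161       8.0  1288.0
Summer         241      11.0  2651.0
So iloc[1]['prod'] = 2651.0.

2651.0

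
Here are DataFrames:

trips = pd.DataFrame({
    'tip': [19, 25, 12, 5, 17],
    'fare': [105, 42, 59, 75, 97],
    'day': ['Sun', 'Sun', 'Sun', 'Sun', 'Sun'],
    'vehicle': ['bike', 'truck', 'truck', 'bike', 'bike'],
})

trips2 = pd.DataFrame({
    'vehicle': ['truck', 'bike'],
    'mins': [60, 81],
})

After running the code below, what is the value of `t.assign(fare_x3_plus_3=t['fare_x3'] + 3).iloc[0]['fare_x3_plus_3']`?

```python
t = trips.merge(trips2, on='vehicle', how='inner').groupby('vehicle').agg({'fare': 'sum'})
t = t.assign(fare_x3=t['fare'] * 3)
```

merge on 'vehicle' (how='inner') → 5 rows:
   tip  fare  day vehicle  mins
0   19   105  Sun    bike    81
1   25    42  Sun   truck    60
2   12    59  Sun   truck    60
3    5    75  Sun    bike    81
4   17    97  Sun    bike    81
group by vehicle, sum of fare:
         fare
vehicle      
bike      277
truck     101
add column fare_x3 = t['fare'] * 3:
         fare  fare_x3
vehicle               
bike      277      831
truck     101      303
add column fare_x3_plus_3 = t['fare_x3'] + 3:
         fare  fare_x3  fare_x3_plus_3
vehicle                               
bike      277      831             834
truck     101      303             306
Taking the value at position 0, column 'fare_x3_plus_3' gives 834.

834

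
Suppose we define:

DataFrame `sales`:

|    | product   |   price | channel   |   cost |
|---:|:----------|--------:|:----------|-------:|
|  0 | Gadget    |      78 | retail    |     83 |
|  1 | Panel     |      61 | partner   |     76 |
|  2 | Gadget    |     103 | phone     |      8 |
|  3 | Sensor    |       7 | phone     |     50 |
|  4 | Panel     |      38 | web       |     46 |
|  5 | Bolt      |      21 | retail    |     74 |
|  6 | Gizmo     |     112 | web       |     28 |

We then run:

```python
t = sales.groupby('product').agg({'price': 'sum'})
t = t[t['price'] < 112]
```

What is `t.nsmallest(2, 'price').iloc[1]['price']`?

21

group by product, sum of price:
         price
product       
Bolt        21
Gadget     181
Gizmo      112
Panel       99
Sensor       7
filter rows where price < 112:
         price
product       
Bolt        21
Panel       99
Sensor       7
take 2 rows with smallest price:
         price
product       
Sensor       7
Bolt        21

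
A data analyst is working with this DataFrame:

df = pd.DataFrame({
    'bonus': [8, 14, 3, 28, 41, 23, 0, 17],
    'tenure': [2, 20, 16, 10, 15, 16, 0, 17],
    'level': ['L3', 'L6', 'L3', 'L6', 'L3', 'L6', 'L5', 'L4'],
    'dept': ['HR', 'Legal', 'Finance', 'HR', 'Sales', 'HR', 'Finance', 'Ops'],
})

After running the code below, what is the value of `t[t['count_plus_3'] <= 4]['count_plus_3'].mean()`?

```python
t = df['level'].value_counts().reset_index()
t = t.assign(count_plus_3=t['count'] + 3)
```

value_counts of level:
level
L3    3
L6    3
L5    1
L4    1
Name: count, dtype: int64
reset_index():
  level  count
0    L3      3
1    L6      3
2    L5      1
3    L4      1
add column count_plus_3 = t['count'] + 3:
  level  count  count_plus_3
0    L3      3             6
1    L6      3             6
2    L5      1             4
3    L4      1             4
filter rows where count_plus_3 <= 4:
  level  count  count_plus_3
2    L5      1             4
3    L4      1             4

4.0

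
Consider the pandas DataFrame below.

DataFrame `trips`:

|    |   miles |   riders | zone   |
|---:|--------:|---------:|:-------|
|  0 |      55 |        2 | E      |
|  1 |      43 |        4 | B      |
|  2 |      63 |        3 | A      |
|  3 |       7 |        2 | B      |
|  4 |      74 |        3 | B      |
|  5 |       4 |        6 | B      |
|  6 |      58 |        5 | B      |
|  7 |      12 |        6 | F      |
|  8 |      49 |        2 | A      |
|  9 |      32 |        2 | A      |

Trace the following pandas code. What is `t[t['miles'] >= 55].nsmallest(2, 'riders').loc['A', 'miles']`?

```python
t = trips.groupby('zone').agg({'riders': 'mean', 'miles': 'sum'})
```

group by zone: mean(riders), sum(miles):
        riders  miles
zone                 
A     2.333333    144
B     4.000000    186
E     2.000000     55
F     6.000000     12
filter rows where miles >= 55:
        riders  miles
zone                 
A     2.333333    144
B     4.000000    186
E     2.000000     55
take 2 rows with smallest riders:
        riders  miles
zone                 
E     2.000000     55
A     2.333333    144
Reading off the value at row 'A', column 'miles', we get 144.

144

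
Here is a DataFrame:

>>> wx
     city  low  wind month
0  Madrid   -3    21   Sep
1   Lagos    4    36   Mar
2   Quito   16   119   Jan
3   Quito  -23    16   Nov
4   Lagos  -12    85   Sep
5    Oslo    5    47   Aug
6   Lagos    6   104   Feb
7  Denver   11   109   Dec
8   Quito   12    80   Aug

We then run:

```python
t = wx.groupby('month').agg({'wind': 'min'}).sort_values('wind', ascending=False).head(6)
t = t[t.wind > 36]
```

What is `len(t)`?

group by month, min of wind:
       wind
month      
Aug      47
Dec     109
Feb     104
Jan     119
Mar      36
Nov      16
Sep      21
sort by wind descending:
       wind
month      
Jan     119
Dec     109
Feb     104
Aug      47
Mar      36
Sep      21
Nov      16
take first 6 rows:
       wind
month      
Jan     119
Dec     109
Feb     104
Aug      47
Mar      36
Sep      21
filter rows where wind > 36:
       wind
month      
Jan     119
Dec     109
Feb     104
Aug      47
The number of rows is 4.

4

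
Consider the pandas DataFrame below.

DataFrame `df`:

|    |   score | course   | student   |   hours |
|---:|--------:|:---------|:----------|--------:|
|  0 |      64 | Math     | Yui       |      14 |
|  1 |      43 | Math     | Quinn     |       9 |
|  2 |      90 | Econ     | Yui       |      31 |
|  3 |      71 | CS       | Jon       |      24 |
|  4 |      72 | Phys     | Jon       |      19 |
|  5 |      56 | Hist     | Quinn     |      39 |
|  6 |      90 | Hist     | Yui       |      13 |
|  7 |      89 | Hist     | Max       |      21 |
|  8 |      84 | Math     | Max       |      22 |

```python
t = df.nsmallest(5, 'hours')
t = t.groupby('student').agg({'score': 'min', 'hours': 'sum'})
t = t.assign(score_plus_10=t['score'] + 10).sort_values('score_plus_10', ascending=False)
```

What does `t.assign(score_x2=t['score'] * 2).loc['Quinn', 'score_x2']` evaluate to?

86

take 5 rows with smallest hours:
   score course student  hours
1     43   Math   Quinn      9
6     90   Hist     Yui     13
0     64   Math     Yui     14
4     72   Phys     Jon     19
7     89   Hist     Max     21
group by student: min(score), sum(hours):
         score  hours
student              
Jon         72     19
Max         89     21
Quinn       43      9
Yui         64     27
add column score_plus_10 = t['score'] + 10:
         score  hours  score_plus_10
student                             
Jon         72     19             82
Max         89     21             99
Quinn       43      9             53
Yui         64     27             74
sort by score_plus_10 descending:
         score  hours  score_plus_10
student                             
Max         89     21             99
Jon         72     19             82
Yui         64     27             74
Quinn       43      9             53
add column score_x2 = t['score'] * 2:
         score  hours  score_plus_10  score_x2
student                                       
Max         89     21             99       178
Jon         72     19             82       144
Yui         64     27             74       128
Quinn       43      9             53        86
Hence 86.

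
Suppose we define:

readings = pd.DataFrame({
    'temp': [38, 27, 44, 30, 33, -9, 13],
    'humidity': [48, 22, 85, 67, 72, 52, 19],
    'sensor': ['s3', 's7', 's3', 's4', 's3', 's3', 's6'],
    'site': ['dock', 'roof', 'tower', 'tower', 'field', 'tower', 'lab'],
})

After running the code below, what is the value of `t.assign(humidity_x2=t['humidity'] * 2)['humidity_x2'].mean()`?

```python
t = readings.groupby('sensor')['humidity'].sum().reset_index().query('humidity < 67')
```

group by sensor, sum of humidity:
sensor
s3    257
s4     67
s6     19
s7     22
Name: humidity, dtype: int64
reset_index():
  sensor  humidity
0     s3       257
1     s4        67
2     s6        19
3     s7        22
filter rows where humidity < 67:
  sensor  humidity
2     s6        19
3     s7        22
add column humidity_x2 = t['humidity'] * 2:
  sensor  humidity  humidity_x2
2     s6        19           38
3     s7        22           44
Finally, mean of column 'humidity_x2' = 41.0.

41.0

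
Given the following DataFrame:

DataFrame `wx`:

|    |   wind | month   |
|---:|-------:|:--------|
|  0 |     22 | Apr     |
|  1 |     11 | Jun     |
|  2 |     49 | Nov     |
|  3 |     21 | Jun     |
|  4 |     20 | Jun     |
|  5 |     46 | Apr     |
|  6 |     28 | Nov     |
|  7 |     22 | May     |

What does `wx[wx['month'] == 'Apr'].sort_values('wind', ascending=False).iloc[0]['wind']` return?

filter rows where month == 'Apr':
   wind month
0    22   Apr
5    46   Apr
sort by wind descending:
   wind month
5    46   Apr
0    22   Apr

46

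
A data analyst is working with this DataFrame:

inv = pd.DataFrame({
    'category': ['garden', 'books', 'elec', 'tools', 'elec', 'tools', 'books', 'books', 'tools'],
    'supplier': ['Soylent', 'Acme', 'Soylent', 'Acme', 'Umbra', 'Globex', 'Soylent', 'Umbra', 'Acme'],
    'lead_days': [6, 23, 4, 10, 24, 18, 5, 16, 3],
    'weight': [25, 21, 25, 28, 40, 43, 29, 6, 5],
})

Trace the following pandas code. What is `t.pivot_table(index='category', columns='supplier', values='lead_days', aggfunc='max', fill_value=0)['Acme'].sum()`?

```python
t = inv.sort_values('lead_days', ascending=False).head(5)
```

sort by lead_days descending:
  category supplier  lead_days  weight
4     elec    Umbra         24      40
1    books     Acme         23      21
5    tools   Globex         18      43
7    books    Umbra         16       6
3    tools     Acme         10      28
0   garden  Soylent          6      25
6    books  Soylent          5      29
2     elec  Soylent          4      25
8    tools     Acme          3       5
take first 5 rows:
  category supplier  lead_days  weight
4     elec    Umbra         24      40
1    books     Acme         23      21
5    tools   Globex         18      43
7    books    Umbra         16       6
3    tools     Acme         10      28
pivot: rows=category, cols=supplier, max(lead_days):
supplier  Acme  Globex  Umbra
category                     
books       23       0     16
elec         0       0     24
tools       10      18      0

33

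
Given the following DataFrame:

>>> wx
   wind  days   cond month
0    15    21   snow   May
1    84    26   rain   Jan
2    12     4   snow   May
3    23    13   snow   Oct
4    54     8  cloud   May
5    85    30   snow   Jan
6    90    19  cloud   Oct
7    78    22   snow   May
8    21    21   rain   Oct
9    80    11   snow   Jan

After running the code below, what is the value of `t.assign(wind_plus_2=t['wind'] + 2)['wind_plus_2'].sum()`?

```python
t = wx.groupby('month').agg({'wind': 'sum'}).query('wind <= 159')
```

297

group by month, sum of wind:
       wind
month      
Jan     249
May     159
Oct     134
filter rows where wind <= 159:
       wind
month      
May     159
Oct     134
add column wind_plus_2 = t['wind'] + 2:
       wind  wind_plus_2
month                   
May     159          161
Oct     134          136
Reading off the sum of column 'wind_plus_2', we get 297.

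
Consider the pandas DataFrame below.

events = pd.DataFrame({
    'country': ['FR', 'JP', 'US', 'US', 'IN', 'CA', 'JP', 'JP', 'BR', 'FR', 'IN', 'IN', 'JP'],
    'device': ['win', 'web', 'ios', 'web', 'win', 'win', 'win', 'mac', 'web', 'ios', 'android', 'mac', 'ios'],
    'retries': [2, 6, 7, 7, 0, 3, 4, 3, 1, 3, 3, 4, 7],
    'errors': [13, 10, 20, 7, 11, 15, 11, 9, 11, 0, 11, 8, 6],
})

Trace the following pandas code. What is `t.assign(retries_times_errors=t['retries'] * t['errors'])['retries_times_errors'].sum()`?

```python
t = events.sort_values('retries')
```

sort by retries:
   country   device  retries  errors
4       IN      win        0      11
8       BR      web        1      11
0       FR      win        2      13
5       CA      win        3      15
7       JP      mac        3       9
9       FR      ios        3       0
10      IN  android        3      11
6       JP      win        4      11
11      IN      mac        4       8
1       JP      web        6      10
2       US      ios        7      20
3       US      web        7       7
12      JP      ios        7       6
add column retries_times_errors = t['retries'] * t['errors']:
   country   device  retries  errors  retries_times_errors
4       IN      win        0      11                     0
8       BR      web        1      11                    11
0       FR      win        2      13                    26
5       CA      win        3      15                    45
7       JP      mac        3       9                    27
9       FR      ios        3       0                     0
10      IN  android        3      11                    33
6       JP      win        4      11                    44
11      IN      mac        4       8                    32
1       JP      web        6      10                    60
2       US      ios        7      20                   140
3       US      web        7       7                    49
12      JP      ios        7       6                    42
sum of column 'retries_times_errors' → 509

509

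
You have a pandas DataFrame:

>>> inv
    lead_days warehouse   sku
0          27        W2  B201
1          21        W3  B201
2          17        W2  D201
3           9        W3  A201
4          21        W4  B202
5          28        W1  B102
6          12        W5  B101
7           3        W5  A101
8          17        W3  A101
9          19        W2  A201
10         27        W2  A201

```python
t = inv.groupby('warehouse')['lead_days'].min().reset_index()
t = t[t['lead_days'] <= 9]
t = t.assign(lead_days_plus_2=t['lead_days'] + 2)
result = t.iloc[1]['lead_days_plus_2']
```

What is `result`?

5

group by warehouse, min of lead_days:
warehouse
W1    28
W2    17
W3     9
W4    21
W5     3
Name: lead_days, dtype: int64
reset_index():
  warehouse  lead_days
0        W1         28
1        W2         17
2        W3          9
3        W4         21
4        W5          3
filter rows where lead_days <= 9:
  warehouse  lead_days
2        W3          9
4        W5          3
add column lead_days_plus_2 = t['lead_days'] + 2:
  warehouse  lead_days  lead_days_plus_2
2        W3          9                11
4        W5          3                 5
So iloc[1]['lead_days_plus_2'] = 5.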